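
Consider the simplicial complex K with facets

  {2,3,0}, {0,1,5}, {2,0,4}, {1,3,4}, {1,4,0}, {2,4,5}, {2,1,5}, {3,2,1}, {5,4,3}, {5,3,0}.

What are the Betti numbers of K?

Take the total order 0 < 1 < 2 < 3 < 4 < 5 on the vertex set. Then K (dimension 2) consists of the simplices:

  0-simplices (6): [0], [1], [2], [3], [4], [5]
  1-simplices (15): [0,1], [0,2], [0,3], [0,4], [0,5], [1,2], [1,3], [1,4], [1,5], [2,3], [2,4], [2,5], [3,4], [3,5], [4,5]
  2-simplices (10): [0,1,4], [0,1,5], [0,2,3], [0,2,4], [0,3,5], [1,2,3], [1,2,5], [1,3,4], [2,4,5], [3,4,5]

so the chain groups are C_0 ≅ Z^6, C_1 ≅ Z^15, C_2 ≅ Z^10.

∂_1: C_1 → C_0 sends each edge [p,q] (with p < q) to q − p. For instance
  ∂[3,4] = [4] − [3].
As a 6×15 matrix over Z this has rank 5, with invariant factors (1,1,1,1,1).

The boundary map ∂_2: C_2 → C_1 maps a triangle to the signed sum of its edges. For instance
  ∂[0,1,5] = [1,5] − [0,5] + [0,1],
  ∂[1,3,4] = [3,4] − [1,4] + [1,3].
This gives a 15×10 integer matrix of rank 10; reducing to Smith normal form yields diagonal entries (1,1,1,1,1,1,1,1,1,2).

Reading off H_k = ker ∂_k / im ∂_{k+1}:

  H_0: rank C_0 − rank ∂_1 = 6 − 5 = 1, and the invariant factors of ∂_1 are all 1, so H_0 ≅ Z.
  H_1: rank ker ∂_1 − rank ∂_2 = (15 − 5) − 10 = 0, and ∂_2 has invariant factor 2 > 1, so H_1 ≅ Z/2Z.
  H_2: rank ker ∂_2 − rank ∂_3 = (10 − 10) − 0 = 0, and there is no ∂_3, so H_2 ≅ 0.

Hence the Betti numbers are b_0 = 1, b_1 = 0, b_2 = 0.

b_0 = 1, b_1 = 0, b_2 = 0.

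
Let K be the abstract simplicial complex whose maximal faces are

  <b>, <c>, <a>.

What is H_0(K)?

Order the vertices as a < b < c. Listing each simplex with vertices in this order, K has dimension 0 with simplices:

  0-simplices (3): a, b, c

so the chain groups are C_0 ≅ Z^3.

Computing H_k = (kernel of ∂_k) / (image of ∂_{k+1}):

  H_0: rank C_0 − rank ∂_1 = 3 − 0 = 3, and there is no ∂_1, so H_0 ≅ Z^3.

H_0 ≅ Z^3.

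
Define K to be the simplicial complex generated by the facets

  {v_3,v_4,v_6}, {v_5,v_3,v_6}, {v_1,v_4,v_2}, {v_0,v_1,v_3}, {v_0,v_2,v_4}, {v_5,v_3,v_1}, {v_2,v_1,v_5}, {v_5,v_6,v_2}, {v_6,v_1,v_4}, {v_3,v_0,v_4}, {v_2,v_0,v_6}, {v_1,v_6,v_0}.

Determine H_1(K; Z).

K has 7 vertices, 18 edges, 12 triangles.
rank ∂_1 = 6, rank ∂_2 = 12 ⇒ b_1 = 18 − 6 − 12 = 0; ∂_2 has invariant factor(s) [2] giving torsion. So H_1 ≅ Z/2.

H_1 ≅ Z/2.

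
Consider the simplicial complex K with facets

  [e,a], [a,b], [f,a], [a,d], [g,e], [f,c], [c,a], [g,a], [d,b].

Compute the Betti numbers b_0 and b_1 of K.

Take the total order a < b < c < d < e < f < g on the vertex set. Then K (dimension 1) consists of the simplices:

  0-simplices (7): a, b, c, d, e, f, g
  1-simplices (9): ab, ac, ad, ae, af, ag, bd, cf, eg

so the chain groups are C_0 ≅ Z^7, C_1 ≅ Z^9.

The boundary map ∂_1: C_1 → C_0 sends each edge [p,q] (with p < q) to q − p. For instance
  ∂ad = d − a.
This gives a 7×9 integer matrix of rank 6; reducing to Smith normal form yields diagonal entries (1,1,1,1,1,1).

Reading off H_k = ker ∂_k / im ∂_{k+1}:

  H_0: rank C_0 − rank ∂_1 = 7 − 6 = 1, and the invariant factors of ∂_1 are all 1, so H_0 ≅ Z.
  H_1: rank ker ∂_1 − rank ∂_2 = (9 − 6) − 0 = 3, and there is no ∂_2, so H_1 ≅ Z^3.

(K is a triangulation of a wedge of 3 circles.)

Hence the Betti numbers are b_0 = 1, b_1 = 3.

b_0 = 1, b_1 = 3.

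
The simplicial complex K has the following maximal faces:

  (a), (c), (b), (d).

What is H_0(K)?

H_0 = Z^4.

Order the vertices as a < b < c < d. Listing each simplex with vertices in this order, K has dimension 0 with simplices:

  0-simplices (4): a, b, c, d

giving chain groups C_0 ≅ Z^4.

Now H_k = ker ∂_k / im ∂_{k+1}, so:

  H_0: rank C_0 − rank ∂_1 = 4 − 0 = 4, and there is no ∂_1, so H_0 ≅ Z^4.

(K is a triangulation of a set of 4 points.)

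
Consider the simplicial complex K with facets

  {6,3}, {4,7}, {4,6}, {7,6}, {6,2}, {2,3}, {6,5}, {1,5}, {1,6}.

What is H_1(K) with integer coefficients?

H_1 ≅ Z^3.

Fix the vertex order 1 < 2 < 3 < 4 < 5 < 6 < 7 and write every simplex with vertices in increasing order. Then dim K = 1 and the simplices of K are:

  0-simplices (7): [1], [2], [3], [4], [5], [6], [7]
  1-simplices (9): [1,5], [1,6], [2,3], [2,6], [3,6], [4,6], [4,7], [5,6], [6,7]

so the chain groups are C_0 ≅ Z^7, C_1 ≅ Z^9.

The boundary map ∂_1: C_1 → C_0 is given by ∂[p,q] = [q] − [p].
This gives a 7×9 integer matrix of rank 6; reducing to Smith normal form yields diagonal entries (1,1,1,1,1,1).

From H_k ≅ ker(∂_k) / im(∂_{k+1}) we obtain:

  H_1: rank ker ∂_1 − rank ∂_2 = (9 − 6) − 0 = 3, and there is no ∂_2, so H_1 ≅ Z^3.

(K is a triangulation of a wedge of 3 circles.)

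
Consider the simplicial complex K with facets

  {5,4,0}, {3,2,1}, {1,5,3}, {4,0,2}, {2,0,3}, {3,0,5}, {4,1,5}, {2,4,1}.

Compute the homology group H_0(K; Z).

H_0 ≅ Z.

Fix the vertex order 0 < 1 < 2 < 3 < 4 < 5 and write every simplex with vertices in increasing order. Then dim K = 2 and the simplices of K are:

  0-simplices (6): [0], [1], [2], [3], [4], [5]
  1-simplices (12): [0,2], [0,3], [0,4], [0,5], [1,2], [1,3], [1,4], [1,5], [2,3], [2,4], [3,5], [4,5]
  2-simplices (8): [0,2,3], [0,2,4], [0,3,5], [0,4,5], [1,2,3], [1,2,4], [1,3,5], [1,4,5]

Hence C_0 ≅ Z^6, C_1 ≅ Z^12, C_2 ≅ Z^8.

∂_1: C_1 → C_0 maps an edge to its endpoints' difference, ∂[p,q] = q − p. For instance
  ∂[1,3] = [3] − [1].
The resulting 6×12 matrix has rank 5, and its Smith normal form has invariant factors (1,1,1,1,1).

Boundary ∂_2: C_2 → C_1 maps a triangle to the signed sum of its edges. For instance
  ∂[1,2,3] = [2,3] − [1,3] + [1,2],
  ∂[1,3,5] = [3,5] − [1,5] + [1,3].
The 12×8 boundary matrix has rank 7 and Smith normal form diag(1,1,1,1,1,1,1).

From H_k ≅ ker(∂_k) / im(∂_{k+1}) we obtain:

  H_0: rank C_0 − rank ∂_1 = 6 − 5 = 1, and the invariant factors of ∂_1 are all 1, so H_0 ≅ Z.

(K is a triangulation of the 2-sphere S^2.)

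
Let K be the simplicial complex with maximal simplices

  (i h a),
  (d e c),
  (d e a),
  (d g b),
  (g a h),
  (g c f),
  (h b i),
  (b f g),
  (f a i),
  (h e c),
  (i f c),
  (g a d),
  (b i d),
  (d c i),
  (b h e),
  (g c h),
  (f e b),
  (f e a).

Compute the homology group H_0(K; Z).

H_0 = Z.

Order the vertices as a < b < c < d < e < f < g < h < i. Listing each simplex with vertices in this order, K has dimension 2 with simplices:

  0-simplices (9): a, b, c, d, e, f, g, h, i
  1-simplices (27): ad, ae, af, ag, ah, ai, bd, be, bf, bg, bh, bi, cd, ce, cf, cg, ch, ci, de, dg, di, ef, eh, fg, fi, gh, hi
  2-simplices (18): ade, adg, aef, afi, agh, ahi, bdg, bdi, bef, beh, bfg, bhi, cde, cdi, ceh, cfg, cfi, cgh

so the chain groups are C_0 ≅ Z^9, C_1 ≅ Z^27, C_2 ≅ Z^18.

∂_1: C_1 → C_0 sends each edge [p,q] (with p < q) to q − p.
As a 9×27 matrix over Z this has rank 8, with invariant factors (1,1,1,1,1,1,1,1).

Boundary ∂_2: C_2 → C_1 acts by ∂[p,q,r] = [q,r] − [p,r] + [p,q]. For instance
  ∂ceh = eh − ch + ce,
  ∂bdi = di − bi + bd.
As a 27×18 matrix over Z this has rank 17, with invariant factors (1,1,1,1,1,1,1,1,1,1,1,1,1,1,1,1,1).

Reading off H_k = ker ∂_k / im ∂_{k+1}:

  H_0: rank C_0 − rank ∂_1 = 9 − 8 = 1, and the invariant factors of ∂_1 are all 1, so H_0 ≅ Z.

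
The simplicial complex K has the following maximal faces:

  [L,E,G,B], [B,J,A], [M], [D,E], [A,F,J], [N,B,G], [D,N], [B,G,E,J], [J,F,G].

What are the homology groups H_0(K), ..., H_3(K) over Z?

We work with the vertex ordering A < B < D < E < F < G < J < L < M < N. The simplices of K, each written with vertices in increasing order, are:

  0-simplices (10): A, B, D, E, F, G, J, L, M, N
  1-simplices (18): AB, AF, AJ, BE, BG, BJ, BL, BN, DE, DN, EG, EJ, EL, FG, FJ, GJ, GL, GN
  2-simplices (11): ABJ, AFJ, BEG, BEJ, BEL, BGJ, BGL, BGN, EGJ, EGL, FGJ
  3-simplices (2): BEGJ, BEGL

giving chain groups C_0 ≅ Z^10, C_1 ≅ Z^18, C_2 ≅ Z^11, C_3 ≅ Z^2.

The boundary map ∂_1: C_1 → C_0 sends each edge [p,q] (with p < q) to q − p. For instance
  ∂GN = N − G.
The resulting 10×18 matrix has rank 8, and its Smith normal form has invariant factors (1,1,1,1,1,1,1,1).

∂_2: C_2 → C_1 sends each 2-simplex [p,q,r] to [q,r] − [p,r] + [p,q]. For instance
  ∂EGL = GL − EL + EG,
  ∂FGJ = GJ − FJ + FG.
As a 18×11 matrix over Z this has rank 9, with invariant factors (1,1,1,1,1,1,1,1,1).

The boundary map ∂_3: C_3 → C_2 sends each 3-simplex σ to the alternating sum Σ_i (−1)^i (σ with its i-th vertex removed). For instance
  ∂BEGJ = EGJ − BGJ + BEJ − BEG,
  ∂BEGL = EGL − BGL + BEL − BEG.
The 11×2 boundary matrix has rank 2 and Smith normal form diag(1,1).

From H_k ≅ ker(∂_k) / im(∂_{k+1}) we obtain:

  H_0: rank C_0 − rank ∂_1 = 10 − 8 = 2, and the invariant factors of ∂_1 are all 1, so H_0 = Z^2.
  H_1: rank ker ∂_1 − rank ∂_2 = (18 − 8) − 9 = 1, and the invariant factors of ∂_2 are all 1, so H_1 = Z.
  H_2: rank ker ∂_2 − rank ∂_3 = (11 − 9) − 2 = 0, and the invariant factors of ∂_3 are all 1, so H_2 = 0.
  H_3: rank ker ∂_3 − rank ∂_4 = (2 − 2) − 0 = 0, and there is no ∂_4, so H_3 = 0.

As a check, the Euler characteristic is 10 − 18 + 11 − 2 = 1, which agrees with 2 − 1 + 0 − 0 = 1.

H_0 ≅ Z^2,  H_1 ≅ Z,  H_2 = 0,  H_3 = 0.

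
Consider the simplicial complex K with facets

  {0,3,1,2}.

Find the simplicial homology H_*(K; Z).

H_0 = Z,  H_1 = 0,  H_2 = 0,  H_3 = 0.

Take the total order 0 < 1 < 2 < 3 on the vertex set. Then K (dimension 3) consists of the simplices:

  0-simplices (4): [0], [1], [2], [3]
  1-simplices (6): [0,1], [0,2], [0,3], [1,2], [1,3], [2,3]
  2-simplices (4): [0,1,2], [0,1,3], [0,2,3], [1,2,3]
  3-simplices (1): [0,1,2,3]

so the chain groups are C_0 ≅ Z^4, C_1 ≅ Z^6, C_2 ≅ Z^4, C_3 ≅ Z^1.

∂_1: C_1 → C_0 maps an edge to its endpoints' difference, ∂[p,q] = q − p.
This gives a 4×6 integer matrix of rank 3; reducing to Smith normal form yields diagonal entries (1,1,1).

Boundary ∂_2: C_2 → C_1 maps a triangle to the signed sum of its edges. For instance
  ∂[0,1,3] = [1,3] − [0,3] + [0,1],
  ∂[0,2,3] = [2,3] − [0,3] + [0,2].
This gives a 6×4 integer matrix of rank 3; reducing to Smith normal form yields diagonal entries (1,1,1).

The boundary map ∂_3: C_3 → C_2 sends each 3-simplex σ to the alternating sum Σ_i (−1)^i (σ with its i-th vertex removed). For instance
  ∂[0,1,2,3] = [1,2,3] − [0,2,3] + [0,1,3] − [0,1,2].
As a 4×1 matrix over Z this has rank 1, with invariant factors (1).

Computing H_k = (kernel of ∂_k) / (image of ∂_{k+1}):

  H_0: rank C_0 − rank ∂_1 = 4 − 3 = 1, and the invariant factors of ∂_1 are all 1, so H_0 = Z.
  H_1: rank ker ∂_1 − rank ∂_2 = (6 − 3) − 3 = 0, and the invariant factors of ∂_2 are all 1, so H_1 = 0.
  H_2: rank ker ∂_2 − rank ∂_3 = (4 − 3) − 1 = 0, and the invariant factors of ∂_3 are all 1, so H_2 = 0.
  H_3: rank ker ∂_3 − rank ∂_4 = (1 − 1) − 0 = 0, and there is no ∂_4, so H_3 = 0.

(K is a triangulation of the 3-simplex.)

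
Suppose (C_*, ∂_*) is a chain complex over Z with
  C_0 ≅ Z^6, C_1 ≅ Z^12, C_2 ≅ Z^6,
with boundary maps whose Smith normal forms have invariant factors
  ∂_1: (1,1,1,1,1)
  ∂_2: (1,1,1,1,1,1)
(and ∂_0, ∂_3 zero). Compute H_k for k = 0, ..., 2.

H_0 ≅ Z,  H_1 ≅ Z,  H_2 = 0.

H_0: b_0 = 6 − 0 − 5 = 1; torsion from ∂_1 factors > 1: none. So H_0 ≅ Z.
H_1: b_1 = 12 − 5 − 6 = 1; torsion from ∂_2 factors > 1: none. So H_1 ≅ Z.
H_2: b_2 = 6 − 6 − 0 = 0; torsion from ∂_3 factors > 1: none. So H_2 ≅ 0.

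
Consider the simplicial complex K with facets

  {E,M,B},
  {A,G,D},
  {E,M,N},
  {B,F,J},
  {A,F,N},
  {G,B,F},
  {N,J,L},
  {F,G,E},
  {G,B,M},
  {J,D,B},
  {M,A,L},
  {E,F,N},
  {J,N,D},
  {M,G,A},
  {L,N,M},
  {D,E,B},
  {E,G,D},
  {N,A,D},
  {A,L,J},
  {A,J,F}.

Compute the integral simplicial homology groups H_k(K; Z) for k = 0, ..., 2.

H_0 ≅ Z,  H_1 ≅ Z ⊕ Z/2,  H_2 = 0.

Fix the vertex order A < B < D < E < F < G < J < L < M < N and write every simplex with vertices in increasing order. Then dim K = 2 and the simplices of K are:

  0-simplices (10): A, B, D, E, F, G, J, L, M, N
  1-simplices (30): AD, AF, AG, AJ, AL, AM, AN, BD, BE, BF, BG, BJ, BM, DE, DG, DJ, DN, EF, EG, EM, EN, FG, FJ, FN, GM, JL, JN, LM, LN, MN
  2-simplices (20): ADG, ADN, AFJ, AFN, AGM, AJL, ALM, BDE, BDJ, BEM, BFG, BFJ, BGM, DEG, DJN, EFG, EFN, EMN, JLN, LMN

so the chain groups are C_0 ≅ Z^10, C_1 ≅ Z^30, C_2 ≅ Z^20.

The boundary map ∂_1: C_1 → C_0 sends each edge [p,q] (with p < q) to q − p.
This gives a 10×30 integer matrix of rank 9; reducing to Smith normal form yields diagonal entries (1,1,1,1,1,1,1,1,1).

∂_2: C_2 → C_1 maps a triangle to the signed sum of its edges. For instance
  ∂BDJ = DJ − BJ + BD,
  ∂LMN = MN − LN + LM.
This gives a 30×20 integer matrix of rank 20; reducing to Smith normal form yields diagonal entries (1,1,1,1,1,1,1,1,1,1,1,1,1,1,1,1,1,1,1,2).

Computing H_k = (kernel of ∂_k) / (image of ∂_{k+1}):

  H_0: rank C_0 − rank ∂_1 = 10 − 9 = 1, and the invariant factors of ∂_1 are all 1, so H_0 = Z.
  H_1: rank ker ∂_1 − rank ∂_2 = (30 − 9) − 20 = 1, and ∂_2 has invariant factor 2 > 1, so H_1 = Z ⊕ Z/2.
  H_2: rank ker ∂_2 − rank ∂_3 = (20 − 20) − 0 = 0, and there is no ∂_3, so H_2 = 0.

As a check, the Euler characteristic is 10 − 30 + 20 = 0, which agrees with 1 − 1 + 0 = 0.
(K is a triangulation of the Klein bottle.)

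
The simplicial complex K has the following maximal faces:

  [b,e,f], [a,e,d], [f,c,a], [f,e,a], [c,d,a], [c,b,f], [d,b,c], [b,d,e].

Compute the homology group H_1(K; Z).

We work with the vertex ordering a < b < c < d < e < f. The simplices of K, each written with vertices in increasing order, are:

  0-simplices (6): a, b, c, d, e, f
  1-simplices (12): ac, ad, ae, af, bc, bd, be, bf, cd, cf, de, ef
  2-simplices (8): acd, acf, ade, aef, bcd, bcf, bde, bef

so the chain groups are C_0 ≅ Z^6, C_1 ≅ Z^12, C_2 ≅ Z^8.

∂_1: C_1 → C_0 is given by ∂[p,q] = [q] − [p].
As a 6×12 matrix over Z this has rank 5, with invariant factors (1,1,1,1,1).

Boundary ∂_2: C_2 → C_1 acts by ∂[p,q,r] = [q,r] − [p,r] + [p,q]. For instance
  ∂bef = ef − bf + be,
  ∂bcf = cf − bf + bc.
As a 12×8 matrix over Z this has rank 7, with invariant factors (1,1,1,1,1,1,1).

Computing H_k = (kernel of ∂_k) / (image of ∂_{k+1}):

  H_1: rank ker ∂_1 − rank ∂_2 = (12 − 5) − 7 = 0, and the invariant factors of ∂_2 are all 1, so H_1 ≅ 0.

H_1 ≅ 0.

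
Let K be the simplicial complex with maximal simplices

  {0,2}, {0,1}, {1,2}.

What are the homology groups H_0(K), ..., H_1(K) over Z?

H_0 ≅ Z,  H_1 ≅ Z.

We work with the vertex ordering 0 < 1 < 2. The simplices of K, each written with vertices in increasing order, are:

  0-simplices (3): [0], [1], [2]
  1-simplices (3): [0,1], [0,2], [1,2]

giving chain groups C_0 ≅ Z^3, C_1 ≅ Z^3.

The boundary map ∂_1: C_1 → C_0 maps an edge to its endpoints' difference, ∂[p,q] = q − p.
The 3×3 boundary matrix has rank 2 and Smith normal form diag(1,1).

Now H_k = ker ∂_k / im ∂_{k+1}, so:

  H_0: rank C_0 − rank ∂_1 = 3 − 2 = 1, and the invariant factors of ∂_1 are all 1, so H_0 = Z.
  H_1: rank ker ∂_1 − rank ∂_2 = (3 − 2) − 0 = 1, and there is no ∂_2, so H_1 = Z.

As a check, the Euler characteristic is 3 − 3 = 0, which agrees with 1 − 1 = 0.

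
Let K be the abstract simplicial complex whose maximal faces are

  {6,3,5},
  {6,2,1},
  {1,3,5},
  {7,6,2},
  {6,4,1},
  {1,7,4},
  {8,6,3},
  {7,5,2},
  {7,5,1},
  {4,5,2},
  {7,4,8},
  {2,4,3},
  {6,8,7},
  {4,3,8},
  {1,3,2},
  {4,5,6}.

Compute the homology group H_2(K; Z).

Fix the vertex order 1 < 2 < 3 < 4 < 5 < 6 < 7 < 8 and write every simplex with vertices in increasing order. Then dim K = 2 and the simplices of K are:

  0-simplices (8): [1], [2], [3], [4], [5], [6], [7], [8]
  1-simplices (24): (24 of them)
  2-simplices (16): [1,2,3], [1,2,6], [1,3,5], [1,4,6], [1,4,7], [1,5,7], [2,3,4], [2,4,5], [2,5,7], [2,6,7], [3,4,8], [3,5,6], [3,6,8], [4,5,6], [4,7,8], [6,7,8]

giving chain groups C_0 ≅ Z^8, C_1 ≅ Z^24, C_2 ≅ Z^16.

The boundary map ∂_1: C_1 → C_0 is given by ∂[p,q] = [q] − [p]. For instance
  ∂[3,5] = [5] − [3].
As a 8×24 matrix over Z this has rank 7, with invariant factors (1,1,1,1,1,1,1).

Boundary ∂_2: C_2 → C_1 maps a triangle to the signed sum of its edges. For instance
  ∂[1,5,7] = [5,7] − [1,7] + [1,5],
  ∂[3,4,8] = [4,8] − [3,8] + [3,4].
This gives a 24×16 integer matrix of rank 15; reducing to Smith normal form yields diagonal entries (1,1,1,1,1,1,1,1,1,1,1,1,1,1,1).

From H_k ≅ ker(∂_k) / im(∂_{k+1}) we obtain:

  H_2: rank ker ∂_2 − rank ∂_3 = (16 − 15) − 0 = 1, and there is no ∂_3, so H_2 = Z.

(K is a triangulation of the torus T^2.)

H_2 = Z.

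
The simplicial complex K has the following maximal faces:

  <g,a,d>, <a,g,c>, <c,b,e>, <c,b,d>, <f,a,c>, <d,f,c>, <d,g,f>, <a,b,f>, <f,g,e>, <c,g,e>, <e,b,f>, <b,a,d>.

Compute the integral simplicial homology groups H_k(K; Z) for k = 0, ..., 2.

H_0 ≅ Z,  H_1 ≅ Z_2,  H_2 = 0.

Take the total order a < b < c < d < e < f < g on the vertex set. Then K (dimension 2) consists of the simplices:

  0-simplices (7): a, b, c, d, e, f, g
  1-simplices (18): ab, ac, ad, af, ag, bc, bd, be, bf, cd, ce, cf, cg, df, dg, ef, eg, fg
  2-simplices (12): abd, abf, acf, acg, adg, bcd, bce, bef, cdf, ceg, dfg, efg

so the chain groups are C_0 ≅ Z^7, C_1 ≅ Z^18, C_2 ≅ Z^12.

Boundary ∂_1: C_1 → C_0 sends each edge [p,q] (with p < q) to q − p. For instance
  ∂ab = b − a.
The 7×18 boundary matrix has rank 6 and Smith normal form diag(1,1,1,1,1,1).

∂_2: C_2 → C_1 sends each 2-simplex [p,q,r] to [q,r] − [p,r] + [p,q]. For instance
  ∂bef = ef − bf + be,
  ∂acf = cf − af + ac.
The 18×12 boundary matrix has rank 12 and Smith normal form diag(1,1,1,1,1,1,1,1,1,1,1,2).

Now H_k = ker ∂_k / im ∂_{k+1}, so:

  H_0: rank C_0 − rank ∂_1 = 7 − 6 = 1, and the invariant factors of ∂_1 are all 1, so H_0 ≅ Z.
  H_1: rank ker ∂_1 − rank ∂_2 = (18 − 6) − 12 = 0, and ∂_2 has invariant factor 2 > 1, so H_1 ≅ Z_2.
  H_2: rank ker ∂_2 − rank ∂_3 = (12 − 12) − 0 = 0, and there is no ∂_3, so H_2 ≅ 0.

(K is a triangulation of the real projective plane RP^2.)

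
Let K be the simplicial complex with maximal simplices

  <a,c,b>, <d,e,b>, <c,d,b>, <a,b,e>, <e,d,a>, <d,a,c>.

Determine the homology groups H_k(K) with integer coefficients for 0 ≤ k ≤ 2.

H_0 = Z,  H_1 = 0,  H_2 = Z.

Fix the vertex order a < b < c < d < e and write every simplex with vertices in increasing order. Then dim K = 2 and the simplices of K are:

  0-simplices (5): a, b, c, d, e
  1-simplices (9): ab, ac, ad, ae, bc, bd, be, cd, de
  2-simplices (6): abc, abe, acd, ade, bcd, bde

so the chain groups are C_0 ≅ Z^5, C_1 ≅ Z^9, C_2 ≅ Z^6.

∂_1: C_1 → C_0 is given by ∂[p,q] = [q] − [p].
The resulting 5×9 matrix has rank 4, and its Smith normal form has invariant factors (1,1,1,1).

The boundary map ∂_2: C_2 → C_1 acts by ∂[p,q,r] = [q,r] − [p,r] + [p,q]. For instance
  ∂bde = de − be + bd,
  ∂bcd = cd − bd + bc.
The 9×6 boundary matrix has rank 5 and Smith normal form diag(1,1,1,1,1).

Now H_k = ker ∂_k / im ∂_{k+1}, so:

  H_0: rank C_0 − rank ∂_1 = 5 − 4 = 1, and the invariant factors of ∂_1 are all 1, so H_0 ≅ Z.
  H_1: rank ker ∂_1 − rank ∂_2 = (9 − 4) − 5 = 0, and the invariant factors of ∂_2 are all 1, so H_1 ≅ 0.
  H_2: rank ker ∂_2 − rank ∂_3 = (6 − 5) − 0 = 1, and there is no ∂_3, so H_2 ≅ Z.

As a check, the Euler characteristic is 5 − 9 + 6 = 2, which agrees with 1 − 0 + 1 = 2.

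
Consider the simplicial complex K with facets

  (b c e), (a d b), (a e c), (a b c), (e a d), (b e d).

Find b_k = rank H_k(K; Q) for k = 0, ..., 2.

Take the total order a < b < c < d < e on the vertex set. Then K (dimension 2) consists of the simplices:

  0-simplices (5): a, b, c, d, e
  1-simplices (9): ab, ac, ad, ae, bc, bd, be, ce, de
  2-simplices (6): abc, abd, ace, ade, bce, bde

giving chain groups C_0 ≅ Z^5, C_1 ≅ Z^9, C_2 ≅ Z^6.

Boundary ∂_1: C_1 → C_0 maps an edge to its endpoints' difference, ∂[p,q] = q − p. For instance
  ∂ad = d − a.
The 5×9 boundary matrix has rank 4 and Smith normal form diag(1,1,1,1).

∂_2: C_2 → C_1 maps a triangle to the signed sum of its edges. For instance
  ∂abd = bd − ad + ab,
  ∂ace = ce − ae + ac.
The 9×6 boundary matrix has rank 5 and Smith normal form diag(1,1,1,1,1).

From H_k ≅ ker(∂_k) / im(∂_{k+1}) we obtain:

  H_0: rank C_0 − rank ∂_1 = 5 − 4 = 1, and the invariant factors of ∂_1 are all 1, so H_0 = Z.
  H_1: rank ker ∂_1 − rank ∂_2 = (9 − 4) − 5 = 0, and the invariant factors of ∂_2 are all 1, so H_1 = 0.
  H_2: rank ker ∂_2 − rank ∂_3 = (6 − 5) − 0 = 1, and there is no ∂_3, so H_2 = Z.

As a check, the Euler characteristic is 5 − 9 + 6 = 2, which agrees with 1 − 0 + 1 = 2.

Hence the Betti numbers are b_0 = 1, b_1 = 0, b_2 = 1.

b_0 = 1, b_1 = 0, b_2 = 1.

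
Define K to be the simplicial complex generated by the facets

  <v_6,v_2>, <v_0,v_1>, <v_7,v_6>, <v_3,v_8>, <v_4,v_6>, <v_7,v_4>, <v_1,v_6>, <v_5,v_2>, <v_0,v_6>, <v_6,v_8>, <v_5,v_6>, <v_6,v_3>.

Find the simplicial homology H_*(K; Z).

H_0 ≅ Z,  H_1 ≅ Z^4.

Take the total order v_0 < v_1 < v_2 < v_3 < v_4 < v_5 < v_6 < v_7 < v_8 on the vertex set. Then K (dimension 1) consists of the simplices:

  0-simplices (9): [v_0], [v_1], [v_2], [v_3], [v_4], [v_5], [v_6], [v_7], [v_8]
  1-simplices (12): [v_0,v_1], [v_0,v_6], [v_1,v_6], [v_2,v_5], [v_2,v_6], [v_3,v_6], [v_3,v_8], [v_4,v_6], [v_4,v_7], [v_5,v_6], [v_6,v_7], [v_6,v_8]

Hence C_0 ≅ Z^9, C_1 ≅ Z^12.

Boundary ∂_1: C_1 → C_0 sends each edge [p,q] (with p < q) to q − p. For instance
  ∂[v_2,v_5] = [v_5] − [v_2].
The 9×12 boundary matrix has rank 8 and Smith normal form diag(1,1,1,1,1,1,1,1).

Computing H_k = (kernel of ∂_k) / (image of ∂_{k+1}):

  H_0: rank C_0 − rank ∂_1 = 9 − 8 = 1, and the invariant factors of ∂_1 are all 1, so H_0 = Z.
  H_1: rank ker ∂_1 − rank ∂_2 = (12 − 8) − 0 = 4, and there is no ∂_2, so H_1 = Z^4.

As a check, the Euler characteristic is 9 − 12 = -3, which agrees with 1 − 4 = -3.
(K is a triangulation of a wedge of 4 circles.)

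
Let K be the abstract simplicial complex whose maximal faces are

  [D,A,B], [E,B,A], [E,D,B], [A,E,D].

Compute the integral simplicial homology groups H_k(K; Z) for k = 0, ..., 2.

H_0 = Z,  H_1 = 0,  H_2 = Z.

Order the vertices as A < B < D < E. Listing each simplex with vertices in this order, K has dimension 2 with simplices:

  0-simplices (4): A, B, D, E
  1-simplices (6): AB, AD, AE, BD, BE, DE
  2-simplices (4): ABD, ABE, ADE, BDE

so the chain groups are C_0 ≅ Z^4, C_1 ≅ Z^6, C_2 ≅ Z^4.

The boundary map ∂_1: C_1 → C_0 sends each edge [p,q] (with p < q) to q − p.
This gives a 4×6 integer matrix of rank 3; reducing to Smith normal form yields diagonal entries (1,1,1).

∂_2: C_2 → C_1 acts by ∂[p,q,r] = [q,r] − [p,r] + [p,q]. For instance
  ∂BDE = DE − BE + BD,
  ∂ABE = BE − AE + AB.
The 6×4 boundary matrix has rank 3 and Smith normal form diag(1,1,1).

Now H_k = ker ∂_k / im ∂_{k+1}, so:

  H_0: rank C_0 − rank ∂_1 = 4 − 3 = 1, and the invariant factors of ∂_1 are all 1, so H_0 = Z.
  H_1: rank ker ∂_1 − rank ∂_2 = (6 − 3) − 3 = 0, and the invariant factors of ∂_2 are all 1, so H_1 = 0.
  H_2: rank ker ∂_2 − rank ∂_3 = (4 − 3) − 0 = 1, and there is no ∂_3, so H_2 = Z.

(K is a triangulation of the 2-sphere S^2.)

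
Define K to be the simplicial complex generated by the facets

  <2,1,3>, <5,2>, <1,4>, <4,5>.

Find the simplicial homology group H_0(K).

We work with the vertex ordering 1 < 2 < 3 < 4 < 5. The simplices of K, each written with vertices in increasing order, are:

  0-simplices (5): [1], [2], [3], [4], [5]
  1-simplices (6): [1,2], [1,3], [1,4], [2,3], [2,5], [4,5]
  2-simplices (1): [1,2,3]

giving chain groups C_0 ≅ Z^5, C_1 ≅ Z^6, C_2 ≅ Z^1.

∂_1: C_1 → C_0 maps an edge to its endpoints' difference, ∂[p,q] = q − p. For instance
  ∂[1,2] = [2] − [1].
The 5×6 boundary matrix has rank 4 and Smith normal form diag(1,1,1,1).

∂_2: C_2 → C_1 acts by ∂[p,q,r] = [q,r] − [p,r] + [p,q]. For instance
  ∂[1,2,3] = [2,3] − [1,3] + [1,2].
As a 6×1 matrix over Z this has rank 1, with invariant factors (1).

Reading off H_k = ker ∂_k / im ∂_{k+1}:

  H_0: rank C_0 − rank ∂_1 = 5 − 4 = 1, and the invariant factors of ∂_1 are all 1, so H_0 = Z.

H_0 ≅ Z.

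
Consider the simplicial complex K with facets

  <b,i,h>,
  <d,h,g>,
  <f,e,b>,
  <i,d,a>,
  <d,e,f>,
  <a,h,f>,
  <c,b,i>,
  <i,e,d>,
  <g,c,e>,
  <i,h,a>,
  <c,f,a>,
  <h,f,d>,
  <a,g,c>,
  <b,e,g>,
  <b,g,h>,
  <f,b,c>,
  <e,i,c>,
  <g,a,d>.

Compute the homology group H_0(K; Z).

H_0 = Z.

Order the vertices as a < b < c < d < e < f < g < h < i. Listing each simplex with vertices in this order, K has dimension 2 with simplices:

  0-simplices (9): a, b, c, d, e, f, g, h, i
  1-simplices (27): ac, ad, af, ag, ah, ai, bc, be, bf, bg, bh, bi, ce, cf, cg, ci, de, df, dg, dh, di, ef, eg, ei, fh, gh, hi
  2-simplices (18): acf, acg, adg, adi, afh, ahi, bcf, bci, bef, beg, bgh, bhi, ceg, cei, def, dei, dfh, dgh

so the chain groups are C_0 ≅ Z^9, C_1 ≅ Z^27, C_2 ≅ Z^18.

The boundary map ∂_1: C_1 → C_0 maps an edge to its endpoints' difference, ∂[p,q] = q − p.
This gives a 9×27 integer matrix of rank 8; reducing to Smith normal form yields diagonal entries (1,1,1,1,1,1,1,1).

The boundary map ∂_2: C_2 → C_1 maps a triangle to the signed sum of its edges. For instance
  ∂bgh = gh − bh + bg,
  ∂adg = dg − ag + ad.
The resulting 27×18 matrix has rank 18, and its Smith normal form has invariant factors (1,1,1,1,1,1,1,1,1,1,1,1,1,1,1,1,1,2).

Reading off H_k = ker ∂_k / im ∂_{k+1}:

  H_0: rank C_0 − rank ∂_1 = 9 − 8 = 1, and the invariant factors of ∂_1 are all 1, so H_0 = Z.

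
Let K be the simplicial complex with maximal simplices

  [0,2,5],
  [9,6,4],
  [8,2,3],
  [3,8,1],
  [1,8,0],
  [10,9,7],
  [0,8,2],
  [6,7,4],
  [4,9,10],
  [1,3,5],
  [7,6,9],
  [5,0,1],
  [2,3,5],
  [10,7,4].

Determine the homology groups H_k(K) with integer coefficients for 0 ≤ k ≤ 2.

H_0 ≅ Z^2,  H_1 = 0,  H_2 ≅ Z^2.

Take the total order 0 < 1 < 2 < 3 < 4 < 5 < 6 < 7 < 8 < 9 < 10 on the vertex set. Then K (dimension 2) consists of the simplices:

  0-simplices (11): [0], [1], [2], [3], [4], [5], [6], [7], [8], [9], [10]
  1-simplices (21): [0,1], [0,2], [0,5], [0,8], [1,3], [1,5], [1,8], [2,3], [2,5], [2,8], [3,5], [3,8], [4,6], [4,7], [4,9], [4,10], [6,7], [6,9], [7,9], [7,10], [9,10]
  2-simplices (14): [0,1,5], [0,1,8], [0,2,5], [0,2,8], [1,3,5], [1,3,8], [2,3,5], [2,3,8], [4,6,7], [4,6,9], [4,7,10], [4,9,10], [6,7,9], [7,9,10]

so the chain groups are C_0 ≅ Z^11, C_1 ≅ Z^21, C_2 ≅ Z^14.

∂_1: C_1 → C_0 maps an edge to its endpoints' difference, ∂[p,q] = q − p.
As a 11×21 matrix over Z this has rank 9, with invariant factors (1,1,1,1,1,1,1,1,1).

The boundary map ∂_2: C_2 → C_1 sends each 2-simplex [p,q,r] to [q,r] − [p,r] + [p,q]. For instance
  ∂[7,9,10] = [9,10] − [7,10] + [7,9],
  ∂[6,7,9] = [7,9] − [6,9] + [6,7].
This gives a 21×14 integer matrix of rank 12; reducing to Smith normal form yields diagonal entries (1,1,1,1,1,1,1,1,1,1,1,1).

From H_k ≅ ker(∂_k) / im(∂_{k+1}) we obtain:

  H_0: rank C_0 − rank ∂_1 = 11 − 9 = 2, and the invariant factors of ∂_1 are all 1, so H_0 = Z^2.
  H_1: rank ker ∂_1 − rank ∂_2 = (21 − 9) − 12 = 0, and the invariant factors of ∂_2 are all 1, so H_1 = 0.
  H_2: rank ker ∂_2 − rank ∂_3 = (14 − 12) − 0 = 2, and there is no ∂_3, so H_2 = Z^2.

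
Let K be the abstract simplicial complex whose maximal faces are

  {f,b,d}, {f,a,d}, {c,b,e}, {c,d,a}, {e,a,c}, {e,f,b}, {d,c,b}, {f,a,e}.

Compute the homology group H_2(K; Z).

H_2 ≅ Z.

Take the total order a < b < c < d < e < f on the vertex set. Then K (dimension 2) consists of the simplices:

  0-simplices (6): a, b, c, d, e, f
  1-simplices (12): ac, ad, ae, af, bc, bd, be, bf, cd, ce, df, ef
  2-simplices (8): acd, ace, adf, aef, bcd, bce, bdf, bef

Hence C_0 ≅ Z^6, C_1 ≅ Z^12, C_2 ≅ Z^8.

∂_1: C_1 → C_0 sends each edge [p,q] (with p < q) to q − p.
The 6×12 boundary matrix has rank 5 and Smith normal form diag(1,1,1,1,1).

∂_2: C_2 → C_1 acts by ∂[p,q,r] = [q,r] − [p,r] + [p,q]. For instance
  ∂bef = ef − bf + be,
  ∂ace = ce − ae + ac.
The resulting 12×8 matrix has rank 7, and its Smith normal form has invariant factors (1,1,1,1,1,1,1).

From H_k ≅ ker(∂_k) / im(∂_{k+1}) we obtain:

  H_2: rank ker ∂_2 − rank ∂_3 = (8 − 7) − 0 = 1, and there is no ∂_3, so H_2 ≅ Z.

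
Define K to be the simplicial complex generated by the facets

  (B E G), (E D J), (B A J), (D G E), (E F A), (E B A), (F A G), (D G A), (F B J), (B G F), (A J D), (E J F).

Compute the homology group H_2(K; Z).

H_2 ≅ 0.

We work with the vertex ordering A < B < D < E < F < G < J. The simplices of K, each written with vertices in increasing order, are:

  0-simplices (7): A, B, D, E, F, G, J
  1-simplices (18): AB, AD, AE, AF, AG, AJ, BE, BF, BG, BJ, DE, DG, DJ, EF, EG, EJ, FG, FJ
  2-simplices (12): ABE, ABJ, ADG, ADJ, AEF, AFG, BEG, BFG, BFJ, DEG, DEJ, EFJ

giving chain groups C_0 ≅ Z^7, C_1 ≅ Z^18, C_2 ≅ Z^12.

∂_1: C_1 → C_0 is given by ∂[p,q] = [q] − [p]. For instance
  ∂AF = F − A.
The 7×18 boundary matrix has rank 6 and Smith normal form diag(1,1,1,1,1,1).

∂_2: C_2 → C_1 acts by ∂[p,q,r] = [q,r] − [p,r] + [p,q]. For instance
  ∂BFJ = FJ − BJ + BF,
  ∂ADG = DG − AG + AD.
As a 18×12 matrix over Z this has rank 12, with invariant factors (1,1,1,1,1,1,1,1,1,1,1,2).

Now H_k = ker ∂_k / im ∂_{k+1}, so:

  H_2: rank ker ∂_2 − rank ∂_3 = (12 − 12) − 0 = 0, and there is no ∂_3, so H_2 = 0.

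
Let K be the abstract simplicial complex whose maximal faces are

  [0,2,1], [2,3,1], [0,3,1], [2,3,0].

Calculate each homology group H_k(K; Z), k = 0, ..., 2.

Take the total order 0 < 1 < 2 < 3 on the vertex set. Then K (dimension 2) consists of the simplices:

  0-simplices (4): [0], [1], [2], [3]
  1-simplices (6): [0,1], [0,2], [0,3], [1,2], [1,3], [2,3]
  2-simplices (4): [0,1,2], [0,1,3], [0,2,3], [1,2,3]

Hence C_0 ≅ Z^4, C_1 ≅ Z^6, C_2 ≅ Z^4.

Boundary ∂_1: C_1 → C_0 is given by ∂[p,q] = [q] − [p]. For instance
  ∂[0,1] = [1] − [0].
The resulting 4×6 matrix has rank 3, and its Smith normal form has invariant factors (1,1,1).

The boundary map ∂_2: C_2 → C_1 acts by ∂[p,q,r] = [q,r] − [p,r] + [p,q]. For instance
  ∂[0,2,3] = [2,3] − [0,3] + [0,2],
  ∂[0,1,3] = [1,3] − [0,3] + [0,1].
As a 6×4 matrix over Z this has rank 3, with invariant factors (1,1,1).

Now H_k = ker ∂_k / im ∂_{k+1}, so:

  H_0: rank C_0 − rank ∂_1 = 4 − 3 = 1, and the invariant factors of ∂_1 are all 1, so H_0 = Z.
  H_1: rank ker ∂_1 − rank ∂_2 = (6 − 3) − 3 = 0, and the invariant factors of ∂_2 are all 1, so H_1 = 0.
  H_2: rank ker ∂_2 − rank ∂_3 = (4 − 3) − 0 = 1, and there is no ∂_3, so H_2 = Z.

As a check, the Euler characteristic is 4 − 6 + 4 = 2, which agrees with 1 − 0 + 1 = 2.
(K is a triangulation of the 2-sphere S^2.)

H_0 ≅ Z,  H_1 = 0,  H_2 ≅ Z.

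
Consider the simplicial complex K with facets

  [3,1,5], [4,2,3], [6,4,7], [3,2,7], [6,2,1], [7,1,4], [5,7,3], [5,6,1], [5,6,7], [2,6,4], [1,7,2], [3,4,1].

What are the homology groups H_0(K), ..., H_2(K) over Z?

K has 7 vertices, 18 edges, 12 triangles.
rank ∂_0 = 0, rank ∂_1 = 6 ⇒ b_0 = 7 − 0 − 6 = 1; all invariant factors of ∂_1 are 1 so no torsion. So H_0 ≅ Z.
rank ∂_1 = 6, rank ∂_2 = 12 ⇒ b_1 = 18 − 6 − 12 = 0; ∂_2 has invariant factor(s) [2] giving torsion. So H_1 ≅ Z/2.
rank ∂_2 = 12, rank ∂_3 = 0 ⇒ b_2 = 12 − 12 − 0 = 0. So H_2 ≅ 0.

H_0 = Z,  H_1 = Z/2,  H_2 = 0.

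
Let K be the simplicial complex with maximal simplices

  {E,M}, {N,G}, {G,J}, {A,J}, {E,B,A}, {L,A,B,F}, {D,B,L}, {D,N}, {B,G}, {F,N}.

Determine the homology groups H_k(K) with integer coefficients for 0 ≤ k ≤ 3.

H_0 = Z,  H_1 = Z^3,  H_2 = 0,  H_3 = 0.

Fix the vertex order A < B < D < E < F < G < J < L < M < N and write every simplex with vertices in increasing order. Then dim K = 3 and the simplices of K are:

  0-simplices (10): A, B, D, E, F, G, J, L, M, N
  1-simplices (17): AB, AE, AF, AJ, AL, BD, BE, BF, BG, BL, DL, DN, EM, FL, FN, GJ, GN
  2-simplices (6): ABE, ABF, ABL, AFL, BDL, BFL
  3-simplices (1): ABFL

giving chain groups C_0 ≅ Z^10, C_1 ≅ Z^17, C_2 ≅ Z^6, C_3 ≅ Z^1.

∂_1: C_1 → C_0 maps an edge to its endpoints' difference, ∂[p,q] = q − p. For instance
  ∂AE = E − A.
As a 10×17 matrix over Z this has rank 9, with invariant factors (1,1,1,1,1,1,1,1,1).

Boundary ∂_2: C_2 → C_1 sends each 2-simplex [p,q,r] to [q,r] − [p,r] + [p,q]. For instance
  ∂ABF = BF − AF + AB,
  ∂AFL = FL − AL + AF.
This gives a 17×6 integer matrix of rank 5; reducing to Smith normal form yields diagonal entries (1,1,1,1,1).

∂_3: C_3 → C_2 sends each 3-simplex σ to the alternating sum Σ_i (−1)^i (σ with its i-th vertex removed). For instance
  ∂ABFL = BFL − AFL + ABL − ABF.
This gives a 6×1 integer matrix of rank 1; reducing to Smith normal form yields diagonal entries (1).

From H_k ≅ ker(∂_k) / im(∂_{k+1}) we obtain:

  H_0: rank C_0 − rank ∂_1 = 10 − 9 = 1, and the invariant factors of ∂_1 are all 1, so H_0 = Z.
  H_1: rank ker ∂_1 − rank ∂_2 = (17 − 9) − 5 = 3, and the invariant factors of ∂_2 are all 1, so H_1 = Z^3.
  H_2: rank ker ∂_2 − rank ∂_3 = (6 − 5) − 1 = 0, and the invariant factors of ∂_3 are all 1, so H_2 = 0.
  H_3: rank ker ∂_3 − rank ∂_4 = (1 − 1) − 0 = 0, and there is no ∂_4, so H_3 = 0.

As a check, the Euler characteristic is 10 − 17 + 6 − 1 = -2, which agrees with 1 − 3 + 0 − 0 = -2.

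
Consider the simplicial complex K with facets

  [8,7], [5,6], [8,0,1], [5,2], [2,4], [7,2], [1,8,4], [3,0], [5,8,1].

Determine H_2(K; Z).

H_2 ≅ 0.

We work with the vertex ordering 0 < 1 < 2 < 3 < 4 < 5 < 6 < 7 < 8. The simplices of K, each written with vertices in increasing order, are:

  0-simplices (9): [0], [1], [2], [3], [4], [5], [6], [7], [8]
  1-simplices (13): [0,1], [0,3], [0,8], [1,4], [1,5], [1,8], [2,4], [2,5], [2,7], [4,8], [5,6], [5,8], [7,8]
  2-simplices (3): [0,1,8], [1,4,8], [1,5,8]

giving chain groups C_0 ≅ Z^9, C_1 ≅ Z^13, C_2 ≅ Z^3.

The boundary map ∂_1: C_1 → C_0 is given by ∂[p,q] = [q] − [p]. For instance
  ∂[2,5] = [5] − [2].
As a 9×13 matrix over Z this has rank 8, with invariant factors (1,1,1,1,1,1,1,1).

Boundary ∂_2: C_2 → C_1 maps a triangle to the signed sum of its edges. For instance
  ∂[1,4,8] = [4,8] − [1,8] + [1,4],
  ∂[0,1,8] = [1,8] − [0,8] + [0,1].
The resulting 13×3 matrix has rank 3, and its Smith normal form has invariant factors (1,1,1).

Computing H_k = (kernel of ∂_k) / (image of ∂_{k+1}):

  H_2: rank ker ∂_2 − rank ∂_3 = (3 − 3) − 0 = 0, and there is no ∂_3, so H_2 ≅ 0.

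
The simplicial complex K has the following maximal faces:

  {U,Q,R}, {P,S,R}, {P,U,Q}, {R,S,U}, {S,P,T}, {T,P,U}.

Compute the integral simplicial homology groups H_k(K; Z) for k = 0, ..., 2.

H_0 ≅ Z,  H_1 ≅ Z,  H_2 = 0.

We work with the vertex ordering P < Q < R < S < T < U. The simplices of K, each written with vertices in increasing order, are:

  0-simplices (6): P, Q, R, S, T, U
  1-simplices (12): PQ, PR, PS, PT, PU, QR, QU, RS, RU, ST, SU, TU
  2-simplices (6): PQU, PRS, PST, PTU, QRU, RSU

so the chain groups are C_0 ≅ Z^6, C_1 ≅ Z^12, C_2 ≅ Z^6.

Boundary ∂_1: C_1 → C_0 sends each edge [p,q] (with p < q) to q − p.
This gives a 6×12 integer matrix of rank 5; reducing to Smith normal form yields diagonal entries (1,1,1,1,1).

∂_2: C_2 → C_1 maps a triangle to the signed sum of its edges. For instance
  ∂PST = ST − PT + PS,
  ∂PTU = TU − PU + PT.
As a 12×6 matrix over Z this has rank 6, with invariant factors (1,1,1,1,1,1).

Computing H_k = (kernel of ∂_k) / (image of ∂_{k+1}):

  H_0: rank C_0 − rank ∂_1 = 6 − 5 = 1, and the invariant factors of ∂_1 are all 1, so H_0 = Z.
  H_1: rank ker ∂_1 − rank ∂_2 = (12 − 5) − 6 = 1, and the invariant factors of ∂_2 are all 1, so H_1 = Z.
  H_2: rank ker ∂_2 − rank ∂_3 = (6 − 6) − 0 = 0, and there is no ∂_3, so H_2 = 0.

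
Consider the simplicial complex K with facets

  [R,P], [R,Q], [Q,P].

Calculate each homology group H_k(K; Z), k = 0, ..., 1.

H_0 = Z,  H_1 = Z.

Take the total order P < Q < R on the vertex set. Then K (dimension 1) consists of the simplices:

  0-simplices (3): P, Q, R
  1-simplices (3): PQ, PR, QR

Hence C_0 ≅ Z^3, C_1 ≅ Z^3.

The boundary map ∂_1: C_1 → C_0 sends each edge [p,q] (with p < q) to q − p. For instance
  ∂PR = R − P.
The resulting 3×3 matrix has rank 2, and its Smith normal form has invariant factors (1,1).

From H_k ≅ ker(∂_k) / im(∂_{k+1}) we obtain:

  H_0: rank C_0 − rank ∂_1 = 3 − 2 = 1, and the invariant factors of ∂_1 are all 1, so H_0 = Z.
  H_1: rank ker ∂_1 − rank ∂_2 = (3 − 2) − 0 = 1, and there is no ∂_2, so H_1 = Z.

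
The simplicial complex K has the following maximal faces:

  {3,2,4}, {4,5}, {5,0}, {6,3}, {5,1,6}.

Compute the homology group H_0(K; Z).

K has 7 vertices, 9 edges, 2 triangles.
rank ∂_0 = 0, rank ∂_1 = 6 ⇒ b_0 = 7 − 0 − 6 = 1; all invariant factors of ∂_1 are 1 so no torsion. So H_0 = Z.

H_0 = Z.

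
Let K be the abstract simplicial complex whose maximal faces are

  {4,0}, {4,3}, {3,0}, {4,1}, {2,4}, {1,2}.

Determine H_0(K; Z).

Take the total order 0 < 1 < 2 < 3 < 4 on the vertex set. Then K (dimension 1) consists of the simplices:

  0-simplices (5): [0], [1], [2], [3], [4]
  1-simplices (6): [0,3], [0,4], [1,2], [1,4], [2,4], [3,4]

Hence C_0 ≅ Z^5, C_1 ≅ Z^6.

The boundary map ∂_1: C_1 → C_0 is given by ∂[p,q] = [q] − [p]. For instance
  ∂[0,3] = [3] − [0].
As a 5×6 matrix over Z this has rank 4, with invariant factors (1,1,1,1).

From H_k ≅ ker(∂_k) / im(∂_{k+1}) we obtain:

  H_0: rank C_0 − rank ∂_1 = 5 − 4 = 1, and the invariant factors of ∂_1 are all 1, so H_0 = Z.

H_0 ≅ Z.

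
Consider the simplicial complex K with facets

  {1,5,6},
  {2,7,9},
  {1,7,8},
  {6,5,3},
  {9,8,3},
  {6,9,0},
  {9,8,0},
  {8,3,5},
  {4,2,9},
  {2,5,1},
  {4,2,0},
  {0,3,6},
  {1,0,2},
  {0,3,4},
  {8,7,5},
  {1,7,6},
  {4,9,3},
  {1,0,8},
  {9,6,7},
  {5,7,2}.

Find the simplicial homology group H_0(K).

H_0 = Z.

Order the vertices as 0 < 1 < 2 < 3 < 4 < 5 < 6 < 7 < 8 < 9. Listing each simplex with vertices in this order, K has dimension 2 with simplices:

  0-simplices (10): [0], [1], [2], [3], [4], [5], [6], [7], [8], [9]
  1-simplices (30): (30 of them)
  2-simplices (20): (20 of them)

giving chain groups C_0 ≅ Z^10, C_1 ≅ Z^30, C_2 ≅ Z^20.

Boundary ∂_1: C_1 → C_0 is given by ∂[p,q] = [q] − [p].
This gives a 10×30 integer matrix of rank 9; reducing to Smith normal form yields diagonal entries (1,1,1,1,1,1,1,1,1).

∂_2: C_2 → C_1 acts by ∂[p,q,r] = [q,r] − [p,r] + [p,q]. For instance
  ∂[2,7,9] = [7,9] − [2,9] + [2,7],
  ∂[6,7,9] = [7,9] − [6,9] + [6,7].
As a 30×20 matrix over Z this has rank 20, with invariant factors (1,1,1,1,1,1,1,1,1,1,1,1,1,1,1,1,1,1,1,2).

Now H_k = ker ∂_k / im ∂_{k+1}, so:

  H_0: rank C_0 − rank ∂_1 = 10 − 9 = 1, and the invariant factors of ∂_1 are all 1, so H_0 = Z.

(K is a triangulation of the Klein bottle.)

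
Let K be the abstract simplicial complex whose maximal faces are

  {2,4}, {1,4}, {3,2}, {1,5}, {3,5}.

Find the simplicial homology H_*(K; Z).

H_0 ≅ Z,  H_1 ≅ Z.

We work with the vertex ordering 1 < 2 < 3 < 4 < 5. The simplices of K, each written with vertices in increasing order, are:

  0-simplices (5): [1], [2], [3], [4], [5]
  1-simplices (5): [1,4], [1,5], [2,3], [2,4], [3,5]

giving chain groups C_0 ≅ Z^5, C_1 ≅ Z^5.

Boundary ∂_1: C_1 → C_0 sends each edge [p,q] (with p < q) to q − p.
This gives a 5×5 integer matrix of rank 4; reducing to Smith normal form yields diagonal entries (1,1,1,1).

Now H_k = ker ∂_k / im ∂_{k+1}, so:

  H_0: rank C_0 − rank ∂_1 = 5 − 4 = 1, and the invariant factors of ∂_1 are all 1, so H_0 = Z.
  H_1: rank ker ∂_1 − rank ∂_2 = (5 − 4) − 0 = 1, and there is no ∂_2, so H_1 = Z.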